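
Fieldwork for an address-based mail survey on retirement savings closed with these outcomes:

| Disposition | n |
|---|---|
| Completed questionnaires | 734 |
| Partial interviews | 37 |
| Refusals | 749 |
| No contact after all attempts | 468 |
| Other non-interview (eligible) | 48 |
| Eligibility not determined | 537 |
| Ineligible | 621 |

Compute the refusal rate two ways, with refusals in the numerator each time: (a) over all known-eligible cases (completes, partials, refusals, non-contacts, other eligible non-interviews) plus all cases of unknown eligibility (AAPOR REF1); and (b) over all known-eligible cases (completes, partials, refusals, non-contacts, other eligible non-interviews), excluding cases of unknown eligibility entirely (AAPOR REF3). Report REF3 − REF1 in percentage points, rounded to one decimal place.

Top → 749
Denom → 734 + 37 + 749 + 468 + 48 + 537 = 2573
REF1 = 749 / 2573 = 0.2911
Denom → 734 + 37 + 749 + 468 + 48 = 2036
REF3 = 749 / 2036 = 0.3679
Difference = 36.79 − 29.11 = 7.68 percentage points

7.7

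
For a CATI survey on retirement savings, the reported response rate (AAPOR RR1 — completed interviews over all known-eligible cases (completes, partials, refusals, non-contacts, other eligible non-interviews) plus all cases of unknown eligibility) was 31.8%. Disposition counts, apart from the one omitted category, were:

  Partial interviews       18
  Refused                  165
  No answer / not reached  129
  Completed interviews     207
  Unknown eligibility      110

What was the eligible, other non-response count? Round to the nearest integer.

22

RR1 = 207 / D = 0.318
D = 207 / 0.318 = 650.9
Other denominator terms total 629
eligible, other non-response = 650.9 − 629 ≈ 22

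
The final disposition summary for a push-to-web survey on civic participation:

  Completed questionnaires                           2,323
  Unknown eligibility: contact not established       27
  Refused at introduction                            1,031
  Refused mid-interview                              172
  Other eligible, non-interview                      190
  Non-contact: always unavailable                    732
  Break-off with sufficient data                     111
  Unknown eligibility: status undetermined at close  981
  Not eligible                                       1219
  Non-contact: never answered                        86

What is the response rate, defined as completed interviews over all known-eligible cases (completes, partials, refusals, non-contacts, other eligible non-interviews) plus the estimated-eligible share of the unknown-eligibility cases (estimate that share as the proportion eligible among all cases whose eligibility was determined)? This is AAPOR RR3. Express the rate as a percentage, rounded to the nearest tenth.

Refusals = 1031 + 172 = 1203
No contact after all attempts = 86 + 732 = 818
Unknown if eligible = 27 + 981 = 1008
Numerator → 2323
Known eligible → 2323 + 111 + 1203 + 818 + 190 = 4645
e = 4645 / (4645 + 1219) = 4645 / 5864 = 0.7921
Eligible share of unknowns → 0.7921 × 1008 = 798.44
Denom → 4645 + 798.44 = 5443.44
RR3 = 2323 / 5443.44 = 0.4268

42.7%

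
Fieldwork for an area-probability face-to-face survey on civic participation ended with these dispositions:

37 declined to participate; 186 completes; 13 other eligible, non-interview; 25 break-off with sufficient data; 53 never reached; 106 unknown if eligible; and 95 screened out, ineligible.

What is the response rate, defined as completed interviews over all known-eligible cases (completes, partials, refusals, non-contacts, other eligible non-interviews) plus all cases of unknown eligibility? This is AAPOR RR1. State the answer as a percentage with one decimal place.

Numerator → 186
Denominator → 186 + 25 + 37 + 53 + 13 + 106 = 420
RR1 = 186 / 420 = 0.4429

44.3%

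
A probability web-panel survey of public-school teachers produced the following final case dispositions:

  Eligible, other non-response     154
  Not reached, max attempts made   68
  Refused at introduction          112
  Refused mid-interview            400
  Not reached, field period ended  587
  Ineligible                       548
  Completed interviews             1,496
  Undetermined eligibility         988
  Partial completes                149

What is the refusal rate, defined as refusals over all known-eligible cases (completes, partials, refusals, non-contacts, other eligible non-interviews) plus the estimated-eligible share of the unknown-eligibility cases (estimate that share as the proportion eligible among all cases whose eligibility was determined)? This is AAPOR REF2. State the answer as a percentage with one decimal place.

Declined to participate = 112 + 400 = 512
Never reached = 587 + 68 = 655
Numerator = 512
Known eligible = 1496 + 149 + 512 + 655 + 154 = 2966
e = 2966 / (2966 + 548) = 2966 / 3514 = 0.8441
e × U = 0.8441 × 988 = 833.97
Denom = 2966 + 833.97 = 3799.97
REF2 = 512 / 3799.97 = 0.1347

13.5%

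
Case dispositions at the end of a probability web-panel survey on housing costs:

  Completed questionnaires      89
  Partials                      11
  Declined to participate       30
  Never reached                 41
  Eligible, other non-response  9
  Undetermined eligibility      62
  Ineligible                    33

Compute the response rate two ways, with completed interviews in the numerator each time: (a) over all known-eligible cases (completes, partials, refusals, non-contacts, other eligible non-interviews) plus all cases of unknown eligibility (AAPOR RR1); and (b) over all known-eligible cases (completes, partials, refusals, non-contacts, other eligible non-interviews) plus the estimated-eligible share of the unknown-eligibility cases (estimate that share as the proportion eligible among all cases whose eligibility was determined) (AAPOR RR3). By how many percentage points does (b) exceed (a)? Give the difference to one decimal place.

1.5

Num = 89
Base = 89 + 11 + 30 + 41 + 9 + 62 = 242
RR1 = 89 / 242 = 0.3678
Determined eligible = 89 + 11 + 30 + 41 + 9 = 180
e = 180 / (180 + 33) = 180 / 213 = 0.8451
Estimated eligible among unknowns = 0.8451 × 62 = 52.40
Base = 180 + 52.40 = 232.40
RR3 = 89 / 232.40 = 0.3830
Difference = 38.30 − 36.78 = 1.52 percentage points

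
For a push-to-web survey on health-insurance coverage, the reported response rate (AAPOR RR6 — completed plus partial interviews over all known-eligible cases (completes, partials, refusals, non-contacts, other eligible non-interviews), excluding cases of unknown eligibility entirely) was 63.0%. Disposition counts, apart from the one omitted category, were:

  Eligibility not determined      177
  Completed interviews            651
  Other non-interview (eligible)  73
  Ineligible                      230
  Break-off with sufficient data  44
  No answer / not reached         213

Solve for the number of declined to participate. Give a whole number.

122

Top: 651 + 44 = 695
RR6 = 695 / D = 0.630
D = 695 / 0.630 = 1103.2
Remaining denominator categories sum to 981
declined to participate = 1103.2 − 981 ≈ 122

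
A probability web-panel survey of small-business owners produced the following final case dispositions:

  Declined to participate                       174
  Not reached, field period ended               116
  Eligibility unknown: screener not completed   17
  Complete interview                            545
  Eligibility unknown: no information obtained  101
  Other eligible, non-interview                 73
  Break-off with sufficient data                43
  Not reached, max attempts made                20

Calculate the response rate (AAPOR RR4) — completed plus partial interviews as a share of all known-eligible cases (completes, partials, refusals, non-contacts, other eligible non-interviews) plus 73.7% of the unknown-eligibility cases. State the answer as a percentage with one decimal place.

No contact after all attempts = 116 + 20 = 136
Unknown eligibility = 17 + 101 = 118
Top: 545 + 43 = 588
Determined eligible: 545 + 43 + 174 + 136 + 73 = 971
Estimated eligible among unknowns: 0.7370 × 118 = 86.97
Base: 971 + 86.97 = 1057.97
RR4 = 588 / 1057.97 = 0.5558

55.6%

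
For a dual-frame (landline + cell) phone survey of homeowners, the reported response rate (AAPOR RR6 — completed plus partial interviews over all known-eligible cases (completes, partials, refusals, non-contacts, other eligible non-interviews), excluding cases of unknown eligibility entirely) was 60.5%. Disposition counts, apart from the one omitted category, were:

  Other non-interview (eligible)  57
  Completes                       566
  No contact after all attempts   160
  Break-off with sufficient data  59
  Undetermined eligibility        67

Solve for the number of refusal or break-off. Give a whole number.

Top: 566 + 59 = 625
RR6 = 625 / D = 0.605
D = 625 / 0.605 = 1033.1
Rest of base = 842
refusal or break-off = 1033.1 − 842 ≈ 191

191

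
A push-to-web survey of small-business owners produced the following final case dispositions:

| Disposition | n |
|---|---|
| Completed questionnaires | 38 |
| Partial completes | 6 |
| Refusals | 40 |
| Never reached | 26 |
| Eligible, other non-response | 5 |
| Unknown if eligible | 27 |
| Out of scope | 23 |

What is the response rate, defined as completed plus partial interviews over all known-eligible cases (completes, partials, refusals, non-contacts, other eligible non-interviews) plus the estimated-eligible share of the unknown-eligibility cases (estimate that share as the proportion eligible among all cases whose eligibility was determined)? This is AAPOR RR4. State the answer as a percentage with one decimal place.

Top → 38 + 6 = 44
Known eligible → 38 + 6 + 40 + 26 + 5 = 115
e = 115 / (115 + 23) = 115 / 138 = 0.8333
Eligible share of unknowns → 0.8333 × 27 = 22.50
Denom → 115 + 22.50 = 137.50
RR4 = 44 / 137.50 = 0.3200

32.0%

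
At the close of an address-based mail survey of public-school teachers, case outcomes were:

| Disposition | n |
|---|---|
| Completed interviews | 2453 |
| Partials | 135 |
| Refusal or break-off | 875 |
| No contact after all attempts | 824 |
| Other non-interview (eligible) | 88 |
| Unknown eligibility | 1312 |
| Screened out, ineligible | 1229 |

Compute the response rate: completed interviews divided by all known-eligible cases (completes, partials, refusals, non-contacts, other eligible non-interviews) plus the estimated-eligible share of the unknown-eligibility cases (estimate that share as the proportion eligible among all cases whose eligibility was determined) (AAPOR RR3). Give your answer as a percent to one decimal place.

45.4%

Num → 2453
Known eligible → 2453 + 135 + 875 + 824 + 88 = 4375
e = 4375 / (4375 + 1229) = 4375 / 5604 = 0.7807
Estimated eligible among unknowns → 0.7807 × 1312 = 1024.28
Denominator → 4375 + 1024.28 = 5399.28
RR3 = 2453 / 5399.28 = 0.4543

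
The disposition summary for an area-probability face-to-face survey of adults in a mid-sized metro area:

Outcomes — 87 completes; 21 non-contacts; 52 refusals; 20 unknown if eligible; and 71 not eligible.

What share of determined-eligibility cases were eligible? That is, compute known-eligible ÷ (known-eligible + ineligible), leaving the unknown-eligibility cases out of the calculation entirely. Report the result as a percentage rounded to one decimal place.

69.3%

Eligible (known) = 87 + 52 + 21 = 160
e = 160 / (160 + 71) = 160 / 231 = 0.6926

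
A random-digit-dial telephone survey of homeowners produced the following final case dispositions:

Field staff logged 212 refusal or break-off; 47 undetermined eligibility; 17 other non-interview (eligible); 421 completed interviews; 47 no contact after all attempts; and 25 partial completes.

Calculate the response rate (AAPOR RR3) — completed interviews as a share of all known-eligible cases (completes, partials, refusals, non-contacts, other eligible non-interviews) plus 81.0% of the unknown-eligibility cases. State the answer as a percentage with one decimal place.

55.4%

Num: 421
Known eligible: 421 + 25 + 212 + 47 + 17 = 722
Estimated eligible among unknowns: 0.8100 × 47 = 38.07
Base: 722 + 38.07 = 760.07
RR3 = 421 / 760.07 = 0.5539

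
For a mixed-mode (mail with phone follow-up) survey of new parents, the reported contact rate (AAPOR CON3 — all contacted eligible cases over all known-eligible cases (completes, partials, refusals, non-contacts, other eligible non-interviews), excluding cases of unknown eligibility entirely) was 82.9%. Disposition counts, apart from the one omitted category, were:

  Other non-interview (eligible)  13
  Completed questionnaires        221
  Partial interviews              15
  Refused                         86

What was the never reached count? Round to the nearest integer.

Top = 221 + 15 + 86 + 13 = 335
CON3 = 335 / D = 0.829
D = 335 / 0.829 = 404.1
Other denominator terms total 335
never reached = 404.1 − 335 ≈ 69

69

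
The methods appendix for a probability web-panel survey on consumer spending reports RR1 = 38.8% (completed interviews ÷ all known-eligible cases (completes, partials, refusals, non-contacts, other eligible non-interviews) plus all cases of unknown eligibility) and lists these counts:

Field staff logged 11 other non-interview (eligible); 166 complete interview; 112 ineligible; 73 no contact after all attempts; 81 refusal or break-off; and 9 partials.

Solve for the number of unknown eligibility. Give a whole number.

RR1 = 166 / D = 0.388
D = 166 / 0.388 = 427.8
Rest of base = 340
unknown eligibility = 427.8 − 340 ≈ 88

88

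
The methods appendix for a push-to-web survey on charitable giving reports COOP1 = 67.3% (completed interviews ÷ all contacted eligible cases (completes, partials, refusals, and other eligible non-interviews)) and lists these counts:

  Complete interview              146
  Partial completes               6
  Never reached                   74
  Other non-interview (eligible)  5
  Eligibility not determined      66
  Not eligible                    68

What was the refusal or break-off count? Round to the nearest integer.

60

COOP1 = 146 / D = 0.673
D = 146 / 0.673 = 216.9
Remaining denominator categories sum to 157
refusal or break-off = 216.9 − 157 ≈ 60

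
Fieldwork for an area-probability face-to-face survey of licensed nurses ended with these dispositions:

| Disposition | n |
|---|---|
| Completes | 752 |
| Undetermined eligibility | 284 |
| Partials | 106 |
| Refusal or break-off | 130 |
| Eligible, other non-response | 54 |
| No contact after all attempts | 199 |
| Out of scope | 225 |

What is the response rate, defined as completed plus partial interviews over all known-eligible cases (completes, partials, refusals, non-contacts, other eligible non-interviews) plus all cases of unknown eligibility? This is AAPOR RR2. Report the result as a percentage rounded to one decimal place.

Numerator: 752 + 106 = 858
Denom: 752 + 106 + 130 + 199 + 54 + 284 = 1525
RR2 = 858 / 1525 = 0.5626

56.3%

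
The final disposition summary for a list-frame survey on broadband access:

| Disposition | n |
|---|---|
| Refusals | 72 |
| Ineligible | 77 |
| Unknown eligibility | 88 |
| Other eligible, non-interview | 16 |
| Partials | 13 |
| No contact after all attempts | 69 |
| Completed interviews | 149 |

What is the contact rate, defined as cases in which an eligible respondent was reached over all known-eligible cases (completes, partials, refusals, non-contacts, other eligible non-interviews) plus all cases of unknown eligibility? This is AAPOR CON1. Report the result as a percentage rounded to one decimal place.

61.4%

Top: 149 + 13 + 72 + 16 = 250
Denominator: 149 + 13 + 72 + 69 + 16 + 88 = 407
CON1 = 250 / 407 = 0.6143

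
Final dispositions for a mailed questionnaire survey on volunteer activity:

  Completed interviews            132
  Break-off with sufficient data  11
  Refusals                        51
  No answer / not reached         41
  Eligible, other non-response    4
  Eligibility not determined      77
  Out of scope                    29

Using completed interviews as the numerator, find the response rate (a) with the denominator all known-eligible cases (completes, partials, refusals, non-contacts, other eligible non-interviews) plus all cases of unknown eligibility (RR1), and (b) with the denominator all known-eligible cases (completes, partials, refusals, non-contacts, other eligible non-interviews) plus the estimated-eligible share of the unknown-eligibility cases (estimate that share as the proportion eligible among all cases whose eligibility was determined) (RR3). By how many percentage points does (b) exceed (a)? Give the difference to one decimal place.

1.1

Numerator: 132
Denominator: 132 + 11 + 51 + 41 + 4 + 77 = 316
RR1 = 132 / 316 = 0.4177
Eligible (known): 132 + 11 + 51 + 41 + 4 = 239
e = 239 / (239 + 29) = 239 / 268 = 0.8918
Estimated eligible among unknowns: 0.8918 × 77 = 68.67
Denominator: 239 + 68.67 = 307.67
RR3 = 132 / 307.67 = 0.4290
Difference = 42.90 − 41.77 = 1.13 percentage points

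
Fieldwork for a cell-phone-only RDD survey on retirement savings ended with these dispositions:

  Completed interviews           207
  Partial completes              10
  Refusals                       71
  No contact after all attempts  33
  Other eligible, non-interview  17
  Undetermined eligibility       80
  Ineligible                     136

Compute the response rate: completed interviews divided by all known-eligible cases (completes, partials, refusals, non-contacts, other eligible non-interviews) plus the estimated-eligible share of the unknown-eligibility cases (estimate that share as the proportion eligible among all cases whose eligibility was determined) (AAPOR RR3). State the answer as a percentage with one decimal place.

Numerator = 207
Determined eligible = 207 + 10 + 71 + 33 + 17 = 338
e = 338 / (338 + 136) = 338 / 474 = 0.7131
Eligible share of unknowns = 0.7131 × 80 = 57.05
Base = 338 + 57.05 = 395.05
RR3 = 207 / 395.05 = 0.5240

52.4%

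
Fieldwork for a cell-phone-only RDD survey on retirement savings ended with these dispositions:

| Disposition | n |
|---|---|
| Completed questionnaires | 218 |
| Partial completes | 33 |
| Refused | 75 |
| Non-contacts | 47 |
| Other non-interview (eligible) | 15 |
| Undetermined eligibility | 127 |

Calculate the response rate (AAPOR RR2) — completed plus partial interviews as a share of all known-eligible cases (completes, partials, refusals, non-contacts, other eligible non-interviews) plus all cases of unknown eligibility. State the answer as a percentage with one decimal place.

Top = 218 + 33 = 251
Denom = 218 + 33 + 75 + 47 + 15 + 127 = 515
RR2 = 251 / 515 = 0.4874

48.7%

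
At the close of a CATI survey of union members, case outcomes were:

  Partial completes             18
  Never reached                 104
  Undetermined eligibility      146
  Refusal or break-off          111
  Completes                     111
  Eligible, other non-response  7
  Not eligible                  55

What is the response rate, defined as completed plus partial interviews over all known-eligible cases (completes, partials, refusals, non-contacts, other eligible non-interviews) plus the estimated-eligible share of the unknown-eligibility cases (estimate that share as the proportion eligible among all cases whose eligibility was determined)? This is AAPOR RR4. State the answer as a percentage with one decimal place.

Top: 111 + 18 = 129
Known eligible: 111 + 18 + 111 + 104 + 7 = 351
e = 351 / (351 + 55) = 351 / 406 = 0.8645
Estimated eligible among unknowns: 0.8645 × 146 = 126.22
Denom: 351 + 126.22 = 477.22
RR4 = 129 / 477.22 = 0.2703

27.0%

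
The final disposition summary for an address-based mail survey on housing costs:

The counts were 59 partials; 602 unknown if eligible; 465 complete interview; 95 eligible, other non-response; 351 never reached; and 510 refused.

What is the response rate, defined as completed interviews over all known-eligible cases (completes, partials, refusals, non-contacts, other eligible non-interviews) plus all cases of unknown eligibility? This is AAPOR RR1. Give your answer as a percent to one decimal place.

Top: 465
Denom: 465 + 59 + 510 + 351 + 95 + 602 = 2082
RR1 = 465 / 2082 = 0.2233

22.3%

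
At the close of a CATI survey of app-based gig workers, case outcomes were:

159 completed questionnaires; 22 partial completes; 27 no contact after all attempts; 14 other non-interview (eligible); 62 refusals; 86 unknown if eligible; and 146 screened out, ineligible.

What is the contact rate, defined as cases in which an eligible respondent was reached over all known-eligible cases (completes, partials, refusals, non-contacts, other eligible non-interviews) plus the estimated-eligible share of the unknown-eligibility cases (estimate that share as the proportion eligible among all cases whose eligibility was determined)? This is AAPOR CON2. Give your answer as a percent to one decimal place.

Numerator = 159 + 22 + 62 + 14 = 257
Known eligible = 159 + 22 + 62 + 27 + 14 = 284
e = 284 / (284 + 146) = 284 / 430 = 0.6605
Eligible share of unknowns = 0.6605 × 86 = 56.80
Denom = 284 + 56.80 = 340.80
CON2 = 257 / 340.80 = 0.7541

75.4%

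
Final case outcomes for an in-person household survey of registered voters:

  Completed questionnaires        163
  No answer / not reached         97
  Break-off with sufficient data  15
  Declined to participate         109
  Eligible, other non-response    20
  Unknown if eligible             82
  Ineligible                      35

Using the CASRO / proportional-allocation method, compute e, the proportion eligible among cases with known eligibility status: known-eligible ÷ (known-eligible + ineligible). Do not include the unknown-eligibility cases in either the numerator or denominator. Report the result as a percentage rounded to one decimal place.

92.0%

Known eligible = 163 + 15 + 109 + 97 + 20 = 404
e = 404 / (404 + 35) = 404 / 439 = 0.9203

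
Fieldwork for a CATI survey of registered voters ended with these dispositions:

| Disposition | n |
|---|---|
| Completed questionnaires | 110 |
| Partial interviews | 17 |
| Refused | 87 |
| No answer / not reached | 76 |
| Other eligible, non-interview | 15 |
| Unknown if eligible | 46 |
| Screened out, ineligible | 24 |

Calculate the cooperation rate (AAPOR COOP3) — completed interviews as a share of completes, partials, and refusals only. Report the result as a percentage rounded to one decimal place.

51.4%

Top = 110
Base = 110 + 17 + 87 = 214
COOP3 = 110 / 214 = 0.5140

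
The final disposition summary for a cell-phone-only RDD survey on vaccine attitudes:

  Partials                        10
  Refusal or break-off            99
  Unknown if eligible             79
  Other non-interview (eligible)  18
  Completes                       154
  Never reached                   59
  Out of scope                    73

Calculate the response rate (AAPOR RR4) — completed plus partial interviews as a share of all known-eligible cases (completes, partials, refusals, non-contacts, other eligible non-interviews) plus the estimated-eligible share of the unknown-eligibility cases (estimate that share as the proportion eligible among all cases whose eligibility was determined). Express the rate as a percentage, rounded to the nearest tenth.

40.5%

Numerator = 154 + 10 = 164
Determined eligible = 154 + 10 + 99 + 59 + 18 = 340
e = 340 / (340 + 73) = 340 / 413 = 0.8232
Eligible share of unknowns = 0.8232 × 79 = 65.03
Denominator = 340 + 65.03 = 405.03
RR4 = 164 / 405.03 = 0.4049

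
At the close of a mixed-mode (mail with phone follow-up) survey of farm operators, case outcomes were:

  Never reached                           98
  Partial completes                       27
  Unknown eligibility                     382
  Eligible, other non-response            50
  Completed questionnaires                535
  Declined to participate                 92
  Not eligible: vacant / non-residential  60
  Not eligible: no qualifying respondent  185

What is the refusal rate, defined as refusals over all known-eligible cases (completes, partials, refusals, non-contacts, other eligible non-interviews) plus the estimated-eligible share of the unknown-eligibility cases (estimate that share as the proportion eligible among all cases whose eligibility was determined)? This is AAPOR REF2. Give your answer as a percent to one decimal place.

Out of scope = 185 + 60 = 245
Top: 92
Eligible (known): 535 + 27 + 92 + 98 + 50 = 802
e = 802 / (802 + 245) = 802 / 1047 = 0.7660
Eligible share of unknowns: 0.7660 × 382 = 292.61
Denominator: 802 + 292.61 = 1094.61
REF2 = 92 / 1094.61 = 0.0840

8.4%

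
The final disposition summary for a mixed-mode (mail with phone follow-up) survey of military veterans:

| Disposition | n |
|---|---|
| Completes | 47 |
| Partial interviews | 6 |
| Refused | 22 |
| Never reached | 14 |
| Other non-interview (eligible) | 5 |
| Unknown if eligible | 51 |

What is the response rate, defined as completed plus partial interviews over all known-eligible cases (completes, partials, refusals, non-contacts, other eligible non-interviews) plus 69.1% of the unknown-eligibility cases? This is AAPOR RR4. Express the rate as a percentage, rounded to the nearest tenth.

41.0%

Top = 47 + 6 = 53
Determined eligible = 47 + 6 + 22 + 14 + 5 = 94
e × U = 0.6910 × 51 = 35.24
Base = 94 + 35.24 = 129.24
RR4 = 53 / 129.24 = 0.4101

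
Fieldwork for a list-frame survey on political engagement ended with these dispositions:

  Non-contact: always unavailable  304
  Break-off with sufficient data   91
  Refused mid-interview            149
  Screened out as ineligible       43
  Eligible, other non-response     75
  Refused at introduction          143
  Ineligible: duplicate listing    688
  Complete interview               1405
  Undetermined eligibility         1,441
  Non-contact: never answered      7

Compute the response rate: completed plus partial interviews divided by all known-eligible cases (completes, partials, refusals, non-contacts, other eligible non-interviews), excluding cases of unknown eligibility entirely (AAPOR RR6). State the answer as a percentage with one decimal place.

68.8%

Refusals = 143 + 149 = 292
Non-contacts = 7 + 304 = 311
Not eligible = 43 + 688 = 731
Numerator: 1405 + 91 = 1496
Denom: 1405 + 91 + 292 + 311 + 75 = 2174
RR6 = 1496 / 2174 = 0.6881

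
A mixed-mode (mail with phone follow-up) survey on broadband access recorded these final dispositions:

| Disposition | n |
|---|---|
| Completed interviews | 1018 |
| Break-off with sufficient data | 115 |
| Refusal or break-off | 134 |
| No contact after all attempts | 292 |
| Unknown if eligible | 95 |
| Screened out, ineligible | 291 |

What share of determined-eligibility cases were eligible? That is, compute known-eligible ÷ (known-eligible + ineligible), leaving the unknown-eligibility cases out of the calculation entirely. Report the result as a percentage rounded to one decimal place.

Known eligible: 1018 + 115 + 134 + 292 = 1559
e = 1559 / (1559 + 291) = 1559 / 1850 = 0.8427

84.3%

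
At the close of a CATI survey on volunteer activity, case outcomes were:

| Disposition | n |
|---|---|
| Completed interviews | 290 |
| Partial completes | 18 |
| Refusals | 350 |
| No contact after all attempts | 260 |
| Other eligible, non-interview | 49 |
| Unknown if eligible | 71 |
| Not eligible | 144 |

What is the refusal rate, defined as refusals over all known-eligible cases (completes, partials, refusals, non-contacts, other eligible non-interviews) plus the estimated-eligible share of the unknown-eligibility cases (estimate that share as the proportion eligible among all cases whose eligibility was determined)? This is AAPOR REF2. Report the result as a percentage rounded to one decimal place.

34.0%

Num = 350
Determined eligible = 290 + 18 + 350 + 260 + 49 = 967
e = 967 / (967 + 144) = 967 / 1111 = 0.8704
Estimated eligible among unknowns = 0.8704 × 71 = 61.80
Base = 967 + 61.80 = 1028.80
REF2 = 350 / 1028.80 = 0.3402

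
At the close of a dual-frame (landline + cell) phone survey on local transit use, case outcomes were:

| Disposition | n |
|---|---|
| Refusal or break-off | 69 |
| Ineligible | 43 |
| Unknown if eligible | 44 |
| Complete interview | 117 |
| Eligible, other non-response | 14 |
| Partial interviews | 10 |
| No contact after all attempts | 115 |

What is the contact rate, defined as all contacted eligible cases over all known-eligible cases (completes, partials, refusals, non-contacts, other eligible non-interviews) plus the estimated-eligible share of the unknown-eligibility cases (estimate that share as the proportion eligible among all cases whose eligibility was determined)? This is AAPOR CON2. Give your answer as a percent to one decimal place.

57.7%

Num: 117 + 10 + 69 + 14 = 210
Known eligible: 117 + 10 + 69 + 115 + 14 = 325
e = 325 / (325 + 43) = 325 / 368 = 0.8832
Eligible share of unknowns: 0.8832 × 44 = 38.86
Denom: 325 + 38.86 = 363.86
CON2 = 210 / 363.86 = 0.5771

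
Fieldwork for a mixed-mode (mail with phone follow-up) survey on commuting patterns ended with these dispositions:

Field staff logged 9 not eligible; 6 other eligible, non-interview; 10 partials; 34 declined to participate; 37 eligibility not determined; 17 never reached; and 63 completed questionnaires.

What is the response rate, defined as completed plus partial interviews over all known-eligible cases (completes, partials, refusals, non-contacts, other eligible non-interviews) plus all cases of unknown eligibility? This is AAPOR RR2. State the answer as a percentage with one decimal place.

43.7%

Top → 63 + 10 = 73
Denom → 63 + 10 + 34 + 17 + 6 + 37 = 167
RR2 = 73 / 167 = 0.4371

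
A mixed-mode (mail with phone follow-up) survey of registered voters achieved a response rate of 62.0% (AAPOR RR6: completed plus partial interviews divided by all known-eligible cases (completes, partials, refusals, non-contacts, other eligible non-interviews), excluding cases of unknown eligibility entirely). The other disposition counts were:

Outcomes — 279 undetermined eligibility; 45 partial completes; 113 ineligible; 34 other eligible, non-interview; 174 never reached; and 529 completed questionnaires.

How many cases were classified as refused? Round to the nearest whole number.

144

Numerator → 529 + 45 = 574
RR6 = 574 / D = 0.620
D = 574 / 0.620 = 925.8
Remaining denominator categories sum to 782
refused = 925.8 − 782 ≈ 144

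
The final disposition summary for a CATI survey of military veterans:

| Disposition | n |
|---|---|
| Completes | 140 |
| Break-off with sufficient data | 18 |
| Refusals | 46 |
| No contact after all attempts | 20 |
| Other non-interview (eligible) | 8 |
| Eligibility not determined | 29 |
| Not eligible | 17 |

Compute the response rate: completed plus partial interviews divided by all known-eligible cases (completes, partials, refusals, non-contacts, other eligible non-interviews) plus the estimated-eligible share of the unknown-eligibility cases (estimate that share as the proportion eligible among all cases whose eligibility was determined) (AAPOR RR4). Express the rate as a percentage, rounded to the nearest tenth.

Num → 140 + 18 = 158
Eligible (known) → 140 + 18 + 46 + 20 + 8 = 232
e = 232 / (232 + 17) = 232 / 249 = 0.9317
Eligible share of unknowns → 0.9317 × 29 = 27.02
Base → 232 + 27.02 = 259.02
RR4 = 158 / 259.02 = 0.6100

61.0%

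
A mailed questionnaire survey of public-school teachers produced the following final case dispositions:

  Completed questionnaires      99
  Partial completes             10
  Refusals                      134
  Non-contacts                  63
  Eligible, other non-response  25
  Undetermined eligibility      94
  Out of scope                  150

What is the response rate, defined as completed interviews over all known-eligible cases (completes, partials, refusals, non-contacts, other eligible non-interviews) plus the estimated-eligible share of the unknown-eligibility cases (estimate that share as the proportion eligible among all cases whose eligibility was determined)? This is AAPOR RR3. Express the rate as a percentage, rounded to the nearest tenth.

Numerator → 99
Known eligible → 99 + 10 + 134 + 63 + 25 = 331
e = 331 / (331 + 150) = 331 / 481 = 0.6881
Eligible share of unknowns → 0.6881 × 94 = 64.68
Denom → 331 + 64.68 = 395.68
RR3 = 99 / 395.68 = 0.2502

25.0%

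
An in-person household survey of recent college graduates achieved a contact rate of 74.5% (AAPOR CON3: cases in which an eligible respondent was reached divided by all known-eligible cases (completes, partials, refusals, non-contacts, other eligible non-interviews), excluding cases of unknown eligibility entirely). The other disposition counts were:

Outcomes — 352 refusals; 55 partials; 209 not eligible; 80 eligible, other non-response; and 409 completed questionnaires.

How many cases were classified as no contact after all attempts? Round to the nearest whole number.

307

Top: 409 + 55 + 352 + 80 = 896
CON3 = 896 / D = 0.745
D = 896 / 0.745 = 1202.7
Rest of base = 896
no contact after all attempts = 1202.7 − 896 ≈ 307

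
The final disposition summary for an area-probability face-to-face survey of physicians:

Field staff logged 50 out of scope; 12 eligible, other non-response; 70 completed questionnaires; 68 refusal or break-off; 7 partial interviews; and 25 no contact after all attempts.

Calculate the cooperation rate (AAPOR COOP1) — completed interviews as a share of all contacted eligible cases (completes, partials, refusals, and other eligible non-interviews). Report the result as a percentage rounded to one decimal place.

Top: 70
Base: 70 + 7 + 68 + 12 = 157
COOP1 = 70 / 157 = 0.4459

44.6%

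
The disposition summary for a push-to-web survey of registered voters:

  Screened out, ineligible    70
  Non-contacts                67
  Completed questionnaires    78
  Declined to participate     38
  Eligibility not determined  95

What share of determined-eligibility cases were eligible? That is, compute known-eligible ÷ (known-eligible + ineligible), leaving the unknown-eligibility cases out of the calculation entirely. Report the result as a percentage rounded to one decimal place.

Eligible (known): 78 + 38 + 67 = 183
e = 183 / (183 + 70) = 183 / 253 = 0.7233

72.3%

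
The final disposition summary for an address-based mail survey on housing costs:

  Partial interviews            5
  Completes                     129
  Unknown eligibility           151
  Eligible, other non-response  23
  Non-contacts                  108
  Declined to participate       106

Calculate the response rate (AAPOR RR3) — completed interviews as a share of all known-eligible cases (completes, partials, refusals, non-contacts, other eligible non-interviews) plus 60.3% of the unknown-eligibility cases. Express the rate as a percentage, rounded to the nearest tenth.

27.9%

Numerator = 129
Determined eligible = 129 + 5 + 106 + 108 + 23 = 371
Estimated eligible among unknowns = 0.6030 × 151 = 91.05
Base = 371 + 91.05 = 462.05
RR3 = 129 / 462.05 = 0.2792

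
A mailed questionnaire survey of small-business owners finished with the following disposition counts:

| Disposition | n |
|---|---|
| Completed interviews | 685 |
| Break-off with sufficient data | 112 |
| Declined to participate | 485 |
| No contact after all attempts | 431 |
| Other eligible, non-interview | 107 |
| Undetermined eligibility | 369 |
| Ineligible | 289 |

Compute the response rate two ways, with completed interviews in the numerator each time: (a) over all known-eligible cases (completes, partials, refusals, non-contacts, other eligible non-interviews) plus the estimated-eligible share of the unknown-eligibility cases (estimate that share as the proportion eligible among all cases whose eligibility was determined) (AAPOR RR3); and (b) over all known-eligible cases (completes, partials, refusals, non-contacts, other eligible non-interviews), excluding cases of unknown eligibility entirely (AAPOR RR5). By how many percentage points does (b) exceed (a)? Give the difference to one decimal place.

Num → 685
Known eligible → 685 + 112 + 485 + 431 + 107 = 1820
e = 1820 / (1820 + 289) = 1820 / 2109 = 0.8630
Estimated eligible among unknowns → 0.8630 × 369 = 318.45
Base → 1820 + 318.45 = 2138.45
RR3 = 685 / 2138.45 = 0.3203
Base → 685 + 112 + 485 + 431 + 107 = 1820
RR5 = 685 / 1820 = 0.3764
Difference = 37.64 − 32.03 = 5.61 percentage points

5.6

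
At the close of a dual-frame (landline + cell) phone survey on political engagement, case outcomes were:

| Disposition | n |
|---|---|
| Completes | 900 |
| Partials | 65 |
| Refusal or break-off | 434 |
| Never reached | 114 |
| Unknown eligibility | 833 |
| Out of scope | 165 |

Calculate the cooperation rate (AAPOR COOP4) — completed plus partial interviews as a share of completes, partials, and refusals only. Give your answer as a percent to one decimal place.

69.0%

Numerator: 900 + 65 = 965
Denom: 900 + 65 + 434 = 1399
COOP4 = 965 / 1399 = 0.6898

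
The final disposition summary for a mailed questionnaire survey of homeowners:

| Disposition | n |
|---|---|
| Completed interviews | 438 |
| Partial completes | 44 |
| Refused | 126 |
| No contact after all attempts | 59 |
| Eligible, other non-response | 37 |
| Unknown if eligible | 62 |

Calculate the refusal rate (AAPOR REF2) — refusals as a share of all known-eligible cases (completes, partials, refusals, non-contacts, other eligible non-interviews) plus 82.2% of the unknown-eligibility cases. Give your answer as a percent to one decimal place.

16.7%

Top → 126
Known eligible → 438 + 44 + 126 + 59 + 37 = 704
Eligible share of unknowns → 0.8220 × 62 = 50.96
Denominator → 704 + 50.96 = 754.96
REF2 = 126 / 754.96 = 0.1669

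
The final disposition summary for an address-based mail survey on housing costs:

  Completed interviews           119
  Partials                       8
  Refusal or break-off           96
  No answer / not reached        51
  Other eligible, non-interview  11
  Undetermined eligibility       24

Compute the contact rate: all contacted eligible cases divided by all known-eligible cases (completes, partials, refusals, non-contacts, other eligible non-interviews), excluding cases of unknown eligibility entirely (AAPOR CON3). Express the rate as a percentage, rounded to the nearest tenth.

82.1%

Top → 119 + 8 + 96 + 11 = 234
Denominator → 119 + 8 + 96 + 51 + 11 = 285
CON3 = 234 / 285 = 0.8211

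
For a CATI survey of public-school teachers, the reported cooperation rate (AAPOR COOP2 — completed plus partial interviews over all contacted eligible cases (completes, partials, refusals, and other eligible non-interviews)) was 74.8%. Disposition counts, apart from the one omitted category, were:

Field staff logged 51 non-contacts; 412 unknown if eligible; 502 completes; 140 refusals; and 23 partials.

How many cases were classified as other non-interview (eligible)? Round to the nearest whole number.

37

Top: 502 + 23 = 525
COOP2 = 525 / D = 0.748
D = 525 / 0.748 = 701.9
Remaining denominator categories sum to 665
other non-interview (eligible) = 701.9 − 665 ≈ 37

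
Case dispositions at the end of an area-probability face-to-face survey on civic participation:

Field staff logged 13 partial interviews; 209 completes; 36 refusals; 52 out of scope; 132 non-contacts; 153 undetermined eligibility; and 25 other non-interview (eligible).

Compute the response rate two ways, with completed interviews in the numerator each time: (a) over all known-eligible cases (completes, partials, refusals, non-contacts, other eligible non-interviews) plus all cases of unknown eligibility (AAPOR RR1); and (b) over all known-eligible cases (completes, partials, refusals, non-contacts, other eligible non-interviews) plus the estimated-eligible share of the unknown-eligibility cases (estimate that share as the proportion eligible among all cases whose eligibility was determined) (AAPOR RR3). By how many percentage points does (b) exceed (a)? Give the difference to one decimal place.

1.1

Numerator → 209
Base → 209 + 13 + 36 + 132 + 25 + 153 = 568
RR1 = 209 / 568 = 0.3680
Eligible (known) → 209 + 13 + 36 + 132 + 25 = 415
e = 415 / (415 + 52) = 415 / 467 = 0.8887
Estimated eligible among unknowns → 0.8887 × 153 = 135.97
Base → 415 + 135.97 = 550.97
RR3 = 209 / 550.97 = 0.3793
Difference = 37.93 − 36.80 = 1.13 percentage points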